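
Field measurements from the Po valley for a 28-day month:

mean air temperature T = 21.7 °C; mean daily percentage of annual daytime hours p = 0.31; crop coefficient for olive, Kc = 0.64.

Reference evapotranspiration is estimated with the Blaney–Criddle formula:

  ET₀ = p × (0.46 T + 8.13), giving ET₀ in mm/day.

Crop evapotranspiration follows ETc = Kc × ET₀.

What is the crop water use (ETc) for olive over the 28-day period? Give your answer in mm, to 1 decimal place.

ET₀ = 0.31 × (0.46 × 21.7 + 8.13) = 0.31 × 18.112 = 5.6147 mm/d
ETc = Kc × ET₀ = 0.64 × 5.6147 = 3.5934 mm/d
Over 28 days: 3.5934 × 28 = 100.615 mm

100.6 mm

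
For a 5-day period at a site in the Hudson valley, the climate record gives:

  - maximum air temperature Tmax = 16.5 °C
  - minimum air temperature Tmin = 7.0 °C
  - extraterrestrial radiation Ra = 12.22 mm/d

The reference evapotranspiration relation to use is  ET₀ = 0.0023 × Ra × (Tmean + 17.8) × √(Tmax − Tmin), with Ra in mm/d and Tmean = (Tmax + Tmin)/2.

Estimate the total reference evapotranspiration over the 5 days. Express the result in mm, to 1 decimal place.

Tmean = (16.5 + 7.0)/2 = 11.75 °C
ET₀ = 0.0023 × 12.22 × (11.75 + 17.8) × √9.5 = 0.0023 × 12.22 × 29.55 × 3.0822 = 2.5599 mm/d
Over 5 days: 2.5599 × 5 = 12.800 mm

12.8 mm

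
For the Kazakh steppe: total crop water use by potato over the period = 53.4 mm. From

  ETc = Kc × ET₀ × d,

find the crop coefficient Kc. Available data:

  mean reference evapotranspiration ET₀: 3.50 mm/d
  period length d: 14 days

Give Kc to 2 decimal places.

ETc = Kc × ET₀ × d  ⇒  Kc = ETc / (ET₀ × d)
Kc = 53.4 / (3.50 × 14) = 53.4 / 49.00 = 1.0898

1.09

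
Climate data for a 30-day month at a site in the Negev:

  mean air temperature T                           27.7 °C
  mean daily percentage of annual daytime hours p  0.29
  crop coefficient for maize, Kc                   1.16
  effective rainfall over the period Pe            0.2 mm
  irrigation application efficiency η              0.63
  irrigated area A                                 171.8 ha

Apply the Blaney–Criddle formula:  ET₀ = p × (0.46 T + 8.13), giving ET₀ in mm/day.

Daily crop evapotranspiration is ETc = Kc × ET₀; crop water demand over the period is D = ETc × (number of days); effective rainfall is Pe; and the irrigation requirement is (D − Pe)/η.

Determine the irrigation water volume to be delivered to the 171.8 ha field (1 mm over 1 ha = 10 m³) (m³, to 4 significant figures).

573900 m³

ET₀ = 0.29 × (0.46 × 27.7 + 8.13) = 0.29 × 20.872 = 6.0529 mm/d
ETc = Kc × ET₀ = 1.16 × 6.0529 = 7.0214 mm/d
Crop demand D = ETc × 30 d = 7.0214 × 30 = 210.642 mm
D − Pe = 210.642 − 0.2 = 210.442 mm
Gross irrigation = 210.442 / 0.63 = 334.035 mm
Volume = 334.035 mm × 171.8 ha × 10 = 573872.1 m³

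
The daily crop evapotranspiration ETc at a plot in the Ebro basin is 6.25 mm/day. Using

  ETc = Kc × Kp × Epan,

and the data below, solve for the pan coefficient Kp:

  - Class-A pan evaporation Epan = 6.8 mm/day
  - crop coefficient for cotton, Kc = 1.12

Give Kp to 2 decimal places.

0.82

ETc = Kc × Kp × Epan  ⇒  Kp = ETc / (Kc × Epan)
Kp = 6.25 / (1.12 × 6.8) = 6.25 / 7.616 = 0.8206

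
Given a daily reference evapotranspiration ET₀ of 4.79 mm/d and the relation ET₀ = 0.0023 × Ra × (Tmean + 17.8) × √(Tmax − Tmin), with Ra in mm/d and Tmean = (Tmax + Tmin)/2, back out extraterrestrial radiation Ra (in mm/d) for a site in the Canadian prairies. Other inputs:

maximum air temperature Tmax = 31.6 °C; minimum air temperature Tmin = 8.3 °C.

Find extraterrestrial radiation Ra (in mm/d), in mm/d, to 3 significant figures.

Tmean = 19.95 °C; √ΔT = 4.8270
Ra = ET₀ / [0.0023 × (Tmean+17.8) × √ΔT] = 4.79 / (0.0023 × 37.75 × 4.8270) = 11.429 mm/d

11.4 mm/d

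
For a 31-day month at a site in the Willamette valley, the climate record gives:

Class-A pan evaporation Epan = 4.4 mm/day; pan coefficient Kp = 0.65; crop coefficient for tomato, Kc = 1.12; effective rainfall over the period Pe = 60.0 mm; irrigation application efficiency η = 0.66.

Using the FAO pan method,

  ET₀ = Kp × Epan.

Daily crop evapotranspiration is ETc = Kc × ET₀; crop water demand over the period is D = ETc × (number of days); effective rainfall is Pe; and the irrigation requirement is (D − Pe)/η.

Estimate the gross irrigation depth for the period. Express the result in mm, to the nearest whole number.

ET₀ = 0.65 × 4.4 = 2.8600 mm/d
ETc = Kc × ET₀ = 1.12 × 2.8600 = 3.2032 mm/d
Crop demand D = ETc × 31 d = 3.2032 × 31 = 99.299 mm
D − Pe = 99.299 − 60.0 = 39.299 mm
Gross irrigation = 39.299 / 0.66 = 59.544 mm

60 mm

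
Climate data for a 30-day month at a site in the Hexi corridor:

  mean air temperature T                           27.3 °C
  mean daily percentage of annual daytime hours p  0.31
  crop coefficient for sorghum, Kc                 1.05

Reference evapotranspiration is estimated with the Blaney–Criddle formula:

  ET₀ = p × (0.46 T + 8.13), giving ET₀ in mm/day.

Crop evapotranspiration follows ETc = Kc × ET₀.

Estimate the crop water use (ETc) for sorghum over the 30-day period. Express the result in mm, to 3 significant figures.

202 mm

ET₀ = 0.31 × (0.46 × 27.3 + 8.13) = 0.31 × 20.688 = 6.4133 mm/d
ETc = Kc × ET₀ = 1.05 × 6.4133 = 6.7340 mm/d
Over 30 days: 6.7340 × 30 = 202.020 mm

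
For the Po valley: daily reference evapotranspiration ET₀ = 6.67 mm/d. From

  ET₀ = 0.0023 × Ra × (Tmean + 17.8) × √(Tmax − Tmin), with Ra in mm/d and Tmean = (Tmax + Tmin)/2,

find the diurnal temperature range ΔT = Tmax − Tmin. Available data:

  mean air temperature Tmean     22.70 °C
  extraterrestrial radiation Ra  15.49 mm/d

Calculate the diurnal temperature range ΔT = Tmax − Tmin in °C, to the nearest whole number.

√ΔT = ET₀ / [0.0023 × Ra × (Tmean+17.8)] = 6.67 / (0.0023 × 15.49 × 40.50) = 4.6227
ΔT = 4.6227² = 21.369 °C

21 °C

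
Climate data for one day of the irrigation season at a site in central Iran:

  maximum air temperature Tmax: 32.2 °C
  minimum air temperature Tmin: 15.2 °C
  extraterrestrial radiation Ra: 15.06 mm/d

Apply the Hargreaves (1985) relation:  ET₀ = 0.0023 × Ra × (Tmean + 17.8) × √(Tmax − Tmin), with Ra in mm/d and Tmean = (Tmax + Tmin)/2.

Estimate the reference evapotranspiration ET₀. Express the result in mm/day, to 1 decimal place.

Tmean = (32.2 + 15.2)/2 = 23.70 °C
ET₀ = 0.0023 × 15.06 × (23.70 + 17.8) × √17.0 = 0.0023 × 15.06 × 41.50 × 4.1231 = 5.9269 mm/d

5.9 mm/day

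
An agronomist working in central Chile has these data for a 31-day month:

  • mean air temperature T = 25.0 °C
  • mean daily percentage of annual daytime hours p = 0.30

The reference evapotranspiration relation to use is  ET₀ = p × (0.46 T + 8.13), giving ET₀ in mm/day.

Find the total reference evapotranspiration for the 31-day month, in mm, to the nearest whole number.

183 mm

ET₀ = 0.30 × (0.46 × 25.0 + 8.13) = 0.30 × 19.630 = 5.8890 mm/d
Monthly total = 5.8890 × 31 = 182.559 mm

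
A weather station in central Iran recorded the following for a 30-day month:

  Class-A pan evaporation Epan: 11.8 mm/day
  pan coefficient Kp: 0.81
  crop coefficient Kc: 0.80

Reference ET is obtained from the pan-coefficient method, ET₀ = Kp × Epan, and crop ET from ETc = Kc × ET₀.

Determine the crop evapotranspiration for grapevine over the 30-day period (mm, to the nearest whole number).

229 mm

ET₀ = 0.81 × 11.8 = 9.5580 mm/d
ETc = Kc × ET₀ = 0.80 × 9.5580 = 7.6464 mm/d
Over 30 days: 7.6464 × 30 = 229.392 mm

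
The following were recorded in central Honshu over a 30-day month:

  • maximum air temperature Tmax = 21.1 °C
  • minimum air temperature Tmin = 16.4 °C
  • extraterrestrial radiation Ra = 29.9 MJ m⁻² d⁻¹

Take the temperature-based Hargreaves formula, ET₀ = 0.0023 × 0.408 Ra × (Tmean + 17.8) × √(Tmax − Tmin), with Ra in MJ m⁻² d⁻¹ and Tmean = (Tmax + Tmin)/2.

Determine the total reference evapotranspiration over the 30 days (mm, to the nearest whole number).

67 mm

Tmean = (21.1 + 16.4)/2 = 18.75 °C
0.408 Ra = 0.408 × 29.9 = 12.1992 mm/d equivalent
ET₀ = 0.0023 × 12.1992 × (18.75 + 17.8) × √4.7 = 0.0023 × 12.1992 × 36.55 × 2.1679 = 2.2232 mm/d
Over 30 days: 2.2232 × 30 = 66.696 mm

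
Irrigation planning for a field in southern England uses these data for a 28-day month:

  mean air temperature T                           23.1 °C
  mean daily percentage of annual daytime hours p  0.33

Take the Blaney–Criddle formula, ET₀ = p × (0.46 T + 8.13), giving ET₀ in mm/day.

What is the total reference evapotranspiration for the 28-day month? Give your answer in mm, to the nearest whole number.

173 mm

ET₀ = 0.33 × (0.46 × 23.1 + 8.13) = 0.33 × 18.756 = 6.1895 mm/d
Monthly total = 6.1895 × 28 = 173.306 mm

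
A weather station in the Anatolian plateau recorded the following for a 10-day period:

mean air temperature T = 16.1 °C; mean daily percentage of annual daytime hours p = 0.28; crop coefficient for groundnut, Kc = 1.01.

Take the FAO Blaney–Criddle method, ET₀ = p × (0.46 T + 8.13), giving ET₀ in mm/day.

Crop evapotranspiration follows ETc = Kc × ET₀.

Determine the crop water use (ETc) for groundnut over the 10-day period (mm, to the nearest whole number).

44 mm

ET₀ = 0.28 × (0.46 × 16.1 + 8.13) = 0.28 × 15.536 = 4.3501 mm/d
ETc = Kc × ET₀ = 1.01 × 4.3501 = 4.3936 mm/d
Over 10 days: 4.3936 × 10 = 43.936 mm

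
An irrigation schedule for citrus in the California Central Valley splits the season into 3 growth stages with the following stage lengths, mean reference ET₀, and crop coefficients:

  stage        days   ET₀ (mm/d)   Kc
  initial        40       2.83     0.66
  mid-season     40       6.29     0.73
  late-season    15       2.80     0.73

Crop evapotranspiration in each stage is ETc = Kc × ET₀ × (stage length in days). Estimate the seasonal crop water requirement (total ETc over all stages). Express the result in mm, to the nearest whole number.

initial: 0.66 × 2.83 × 40 = 74.71 mm
mid-season: 0.73 × 6.29 × 40 = 183.67 mm
late-season: 0.73 × 2.80 × 15 = 30.66 mm
Seasonal total = 289.04 mm

289 mm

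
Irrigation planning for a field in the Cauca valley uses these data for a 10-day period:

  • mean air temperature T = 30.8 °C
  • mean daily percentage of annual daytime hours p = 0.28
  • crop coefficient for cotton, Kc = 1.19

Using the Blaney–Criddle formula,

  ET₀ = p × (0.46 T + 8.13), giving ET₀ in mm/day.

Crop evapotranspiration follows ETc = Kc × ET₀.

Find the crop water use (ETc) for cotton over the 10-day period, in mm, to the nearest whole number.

ET₀ = 0.28 × (0.46 × 30.8 + 8.13) = 0.28 × 22.298 = 6.2434 mm/d
ETc = Kc × ET₀ = 1.19 × 6.2434 = 7.4296 mm/d
Over 10 days: 7.4296 × 10 = 74.296 mm

74 mm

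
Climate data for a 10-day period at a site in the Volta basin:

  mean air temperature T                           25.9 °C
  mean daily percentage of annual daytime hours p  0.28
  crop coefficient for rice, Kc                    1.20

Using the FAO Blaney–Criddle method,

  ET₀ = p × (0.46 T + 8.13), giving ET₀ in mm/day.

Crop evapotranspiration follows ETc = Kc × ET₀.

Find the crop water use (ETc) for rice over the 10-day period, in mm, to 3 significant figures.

67.3 mm

ET₀ = 0.28 × (0.46 × 25.9 + 8.13) = 0.28 × 20.044 = 5.6123 mm/d
ETc = Kc × ET₀ = 1.20 × 5.6123 = 6.7348 mm/d
Over 10 days: 6.7348 × 10 = 67.348 mm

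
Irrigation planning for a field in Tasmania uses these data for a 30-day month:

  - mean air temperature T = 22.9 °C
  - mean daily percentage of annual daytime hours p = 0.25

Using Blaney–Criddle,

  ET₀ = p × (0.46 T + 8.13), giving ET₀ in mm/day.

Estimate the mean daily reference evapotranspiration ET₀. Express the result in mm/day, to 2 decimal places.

4.67 mm/day

ET₀ = 0.25 × (0.46 × 22.9 + 8.13) = 0.25 × 18.664 = 4.6660 mm/d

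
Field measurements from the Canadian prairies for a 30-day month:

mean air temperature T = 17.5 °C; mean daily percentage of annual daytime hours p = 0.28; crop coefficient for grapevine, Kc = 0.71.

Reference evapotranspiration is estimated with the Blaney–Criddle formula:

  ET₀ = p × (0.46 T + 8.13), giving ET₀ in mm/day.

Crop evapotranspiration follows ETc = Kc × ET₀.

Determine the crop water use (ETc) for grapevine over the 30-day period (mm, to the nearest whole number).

96 mm

ET₀ = 0.28 × (0.46 × 17.5 + 8.13) = 0.28 × 16.180 = 4.5304 mm/d
ETc = Kc × ET₀ = 0.71 × 4.5304 = 3.2166 mm/d
Over 30 days: 3.2166 × 30 = 96.498 mm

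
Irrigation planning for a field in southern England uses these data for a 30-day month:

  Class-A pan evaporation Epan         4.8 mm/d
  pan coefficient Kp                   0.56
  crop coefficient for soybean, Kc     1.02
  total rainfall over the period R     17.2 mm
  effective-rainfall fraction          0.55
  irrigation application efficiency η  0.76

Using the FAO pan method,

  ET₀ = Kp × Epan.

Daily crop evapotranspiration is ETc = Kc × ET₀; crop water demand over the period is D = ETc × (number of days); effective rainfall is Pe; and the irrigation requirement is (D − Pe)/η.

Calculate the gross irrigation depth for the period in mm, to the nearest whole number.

ET₀ = 0.56 × 4.8 = 2.6880 mm/d
ETc = Kc × ET₀ = 1.02 × 2.6880 = 2.7418 mm/d
Crop demand D = ETc × 30 d = 2.7418 × 30 = 82.254 mm
Pe = 0.55 × 17.2 = 9.460 mm
D − Pe = 82.254 − 9.460 = 72.794 mm
Gross irrigation = 72.794 / 0.76 = 95.782 mm

96 mm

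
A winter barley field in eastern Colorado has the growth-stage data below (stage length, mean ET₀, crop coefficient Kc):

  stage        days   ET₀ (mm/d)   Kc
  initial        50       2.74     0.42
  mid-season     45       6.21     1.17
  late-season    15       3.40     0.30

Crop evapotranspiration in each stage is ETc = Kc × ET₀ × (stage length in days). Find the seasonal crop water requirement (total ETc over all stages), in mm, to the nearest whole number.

400 mm

initial: 0.42 × 2.74 × 50 = 57.54 mm
mid-season: 1.17 × 6.21 × 45 = 326.96 mm
late-season: 0.30 × 3.40 × 15 = 15.30 mm
Seasonal total = 399.80 mm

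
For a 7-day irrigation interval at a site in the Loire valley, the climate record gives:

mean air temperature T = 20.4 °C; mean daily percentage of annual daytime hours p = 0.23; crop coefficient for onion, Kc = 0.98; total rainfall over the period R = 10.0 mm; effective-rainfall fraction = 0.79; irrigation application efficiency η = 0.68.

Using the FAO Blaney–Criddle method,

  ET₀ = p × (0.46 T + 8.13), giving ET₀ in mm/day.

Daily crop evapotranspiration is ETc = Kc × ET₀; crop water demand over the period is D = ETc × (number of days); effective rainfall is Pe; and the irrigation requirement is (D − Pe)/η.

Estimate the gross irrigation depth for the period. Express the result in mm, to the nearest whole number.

ET₀ = 0.23 × (0.46 × 20.4 + 8.13) = 0.23 × 17.514 = 4.0282 mm/d
ETc = Kc × ET₀ = 0.98 × 4.0282 = 3.9476 mm/d
Crop demand D = ETc × 7 d = 3.9476 × 7 = 27.633 mm
Pe = 0.79 × 10.0 = 7.900 mm
D − Pe = 27.633 − 7.900 = 19.733 mm
Gross irrigation = 19.733 / 0.68 = 29.019 mm

29 mm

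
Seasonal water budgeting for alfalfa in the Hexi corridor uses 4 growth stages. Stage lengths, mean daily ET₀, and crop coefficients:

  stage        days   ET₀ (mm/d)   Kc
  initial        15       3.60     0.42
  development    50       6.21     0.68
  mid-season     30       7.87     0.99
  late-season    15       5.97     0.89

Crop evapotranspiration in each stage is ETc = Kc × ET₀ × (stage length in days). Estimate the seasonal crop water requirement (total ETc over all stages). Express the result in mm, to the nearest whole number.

initial: 0.42 × 3.60 × 15 = 22.68 mm
development: 0.68 × 6.21 × 50 = 211.14 mm
mid-season: 0.99 × 7.87 × 30 = 233.74 mm
late-season: 0.89 × 5.97 × 15 = 79.70 mm
Seasonal total = 547.26 mm

547 mm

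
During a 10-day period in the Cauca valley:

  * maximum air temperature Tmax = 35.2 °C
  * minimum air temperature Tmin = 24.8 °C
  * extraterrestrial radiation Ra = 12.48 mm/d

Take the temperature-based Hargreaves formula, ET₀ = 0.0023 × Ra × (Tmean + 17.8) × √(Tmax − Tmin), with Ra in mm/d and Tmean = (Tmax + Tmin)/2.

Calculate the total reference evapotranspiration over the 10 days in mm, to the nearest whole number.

Tmean = (35.2 + 24.8)/2 = 30.00 °C
ET₀ = 0.0023 × 12.48 × (30.00 + 17.8) × √10.4 = 0.0023 × 12.48 × 47.80 × 3.2249 = 4.4247 mm/d
Over 10 days: 4.4247 × 10 = 44.247 mm

44 mm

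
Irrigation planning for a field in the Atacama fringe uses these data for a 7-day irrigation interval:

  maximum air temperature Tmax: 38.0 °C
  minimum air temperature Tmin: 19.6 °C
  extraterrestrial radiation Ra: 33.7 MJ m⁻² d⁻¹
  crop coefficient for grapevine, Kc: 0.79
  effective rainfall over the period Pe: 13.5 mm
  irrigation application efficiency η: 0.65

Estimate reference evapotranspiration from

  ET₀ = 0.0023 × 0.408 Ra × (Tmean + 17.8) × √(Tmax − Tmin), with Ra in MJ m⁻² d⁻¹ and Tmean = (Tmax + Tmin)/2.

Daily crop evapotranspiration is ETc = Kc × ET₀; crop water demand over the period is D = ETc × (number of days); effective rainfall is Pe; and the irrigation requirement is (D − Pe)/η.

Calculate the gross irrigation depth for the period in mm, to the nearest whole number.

Tmean = (38.0 + 19.6)/2 = 28.80 °C
0.408 Ra = 0.408 × 33.7 = 13.7496 mm/d equivalent
ET₀ = 0.0023 × 13.7496 × (28.80 + 17.8) × √18.4 = 0.0023 × 13.7496 × 46.60 × 4.2895 = 6.3214 mm/d
ETc = Kc × ET₀ = 0.79 × 6.3214 = 4.9939 mm/d
Crop demand D = ETc × 7 d = 4.9939 × 7 = 34.957 mm
D − Pe = 34.957 − 13.5 = 21.457 mm
Gross irrigation = 21.457 / 0.65 = 33.011 mm

33 mm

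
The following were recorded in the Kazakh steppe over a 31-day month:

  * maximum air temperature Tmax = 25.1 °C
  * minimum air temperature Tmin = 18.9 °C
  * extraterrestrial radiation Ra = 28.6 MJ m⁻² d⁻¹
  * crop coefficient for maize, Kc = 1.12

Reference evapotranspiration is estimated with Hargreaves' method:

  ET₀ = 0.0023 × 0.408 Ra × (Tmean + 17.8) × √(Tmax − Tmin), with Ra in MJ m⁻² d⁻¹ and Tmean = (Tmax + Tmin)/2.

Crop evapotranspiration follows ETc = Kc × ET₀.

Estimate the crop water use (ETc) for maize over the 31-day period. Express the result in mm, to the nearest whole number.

Tmean = (25.1 + 18.9)/2 = 22.00 °C
0.408 Ra = 0.408 × 28.6 = 11.6688 mm/d equivalent
ET₀ = 0.0023 × 11.6688 × (22.00 + 17.8) × √6.2 = 0.0023 × 11.6688 × 39.80 × 2.4900 = 2.6597 mm/d
ETc = Kc × ET₀ = 1.12 × 2.6597 = 2.9789 mm/d
Over 31 days: 2.9789 × 31 = 92.346 mm

92 mm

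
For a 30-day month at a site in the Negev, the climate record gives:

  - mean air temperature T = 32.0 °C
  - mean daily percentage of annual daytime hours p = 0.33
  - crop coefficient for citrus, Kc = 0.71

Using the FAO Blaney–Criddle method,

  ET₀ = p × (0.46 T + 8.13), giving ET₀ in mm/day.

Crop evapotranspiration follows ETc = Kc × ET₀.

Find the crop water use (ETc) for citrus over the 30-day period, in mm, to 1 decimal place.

160.6 mm

ET₀ = 0.33 × (0.46 × 32.0 + 8.13) = 0.33 × 22.850 = 7.5405 mm/d
ETc = Kc × ET₀ = 0.71 × 7.5405 = 5.3538 mm/d
Over 30 days: 5.3538 × 30 = 160.614 mm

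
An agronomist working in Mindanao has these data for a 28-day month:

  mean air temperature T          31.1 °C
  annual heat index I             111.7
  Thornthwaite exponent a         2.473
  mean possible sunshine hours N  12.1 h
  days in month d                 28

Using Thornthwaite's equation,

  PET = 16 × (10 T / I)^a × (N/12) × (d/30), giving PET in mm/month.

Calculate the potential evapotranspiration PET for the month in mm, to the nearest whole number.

189 mm

10T/I = 10 × 31.1 / 111.7 = 2.7842
(10T/I)^a = 2.7842^2.473 = 12.5818
Uncorrected PET = 16 × 12.5818 = 201.309 mm
Correction = (N/12)(d/30) = (12.1/12)(28/30) = 0.9411
PET = 201.309 × 0.9411 = 189.452 mm/month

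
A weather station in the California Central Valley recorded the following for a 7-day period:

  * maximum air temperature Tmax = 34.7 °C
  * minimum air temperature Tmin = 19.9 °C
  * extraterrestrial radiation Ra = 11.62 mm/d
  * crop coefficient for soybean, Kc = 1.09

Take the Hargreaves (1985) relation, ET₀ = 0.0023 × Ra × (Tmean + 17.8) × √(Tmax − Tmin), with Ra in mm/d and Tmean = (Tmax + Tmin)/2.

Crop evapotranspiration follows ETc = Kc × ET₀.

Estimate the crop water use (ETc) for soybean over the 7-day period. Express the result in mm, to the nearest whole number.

Tmean = (34.7 + 19.9)/2 = 27.30 °C
ET₀ = 0.0023 × 11.62 × (27.30 + 17.8) × √14.8 = 0.0023 × 11.62 × 45.10 × 3.8471 = 4.6371 mm/d
ETc = Kc × ET₀ = 1.09 × 4.6371 = 5.0544 mm/d
Over 7 days: 5.0544 × 7 = 35.381 mm

35 mm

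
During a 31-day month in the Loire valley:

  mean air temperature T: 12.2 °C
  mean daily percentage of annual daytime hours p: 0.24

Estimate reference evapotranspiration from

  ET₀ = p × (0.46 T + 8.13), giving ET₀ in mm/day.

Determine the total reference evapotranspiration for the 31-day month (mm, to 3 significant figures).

102 mm

ET₀ = 0.24 × (0.46 × 12.2 + 8.13) = 0.24 × 13.742 = 3.2981 mm/d
Monthly total = 3.2981 × 31 = 102.241 mm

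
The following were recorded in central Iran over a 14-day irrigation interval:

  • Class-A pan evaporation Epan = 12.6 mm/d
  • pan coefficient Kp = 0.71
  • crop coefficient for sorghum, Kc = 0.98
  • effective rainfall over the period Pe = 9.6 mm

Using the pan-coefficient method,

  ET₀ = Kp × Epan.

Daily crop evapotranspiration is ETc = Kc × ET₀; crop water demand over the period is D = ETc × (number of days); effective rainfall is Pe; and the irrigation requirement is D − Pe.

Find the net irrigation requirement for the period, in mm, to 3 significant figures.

ET₀ = 0.71 × 12.6 = 8.9460 mm/d
ETc = Kc × ET₀ = 0.98 × 8.9460 = 8.7671 mm/d
Crop demand D = ETc × 14 d = 8.7671 × 14 = 122.739 mm
D − Pe = 122.739 − 9.6 = 113.139 mm

113 mm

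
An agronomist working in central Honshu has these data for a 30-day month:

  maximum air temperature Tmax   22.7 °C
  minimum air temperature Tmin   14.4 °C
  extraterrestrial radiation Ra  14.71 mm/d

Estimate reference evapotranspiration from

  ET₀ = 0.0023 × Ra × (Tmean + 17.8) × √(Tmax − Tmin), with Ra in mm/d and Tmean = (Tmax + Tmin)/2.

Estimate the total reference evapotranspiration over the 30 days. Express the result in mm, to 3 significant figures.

106 mm

Tmean = (22.7 + 14.4)/2 = 18.55 °C
ET₀ = 0.0023 × 14.71 × (18.55 + 17.8) × √8.3 = 0.0023 × 14.71 × 36.35 × 2.8810 = 3.5431 mm/d
Over 30 days: 3.5431 × 30 = 106.293 mm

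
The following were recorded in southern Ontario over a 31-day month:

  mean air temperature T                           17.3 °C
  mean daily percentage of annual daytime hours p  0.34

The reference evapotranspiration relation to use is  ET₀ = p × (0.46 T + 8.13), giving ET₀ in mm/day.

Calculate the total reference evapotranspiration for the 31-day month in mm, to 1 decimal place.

ET₀ = 0.34 × (0.46 × 17.3 + 8.13) = 0.34 × 16.088 = 5.4699 mm/d
Monthly total = 5.4699 × 31 = 169.567 mm

169.6 mm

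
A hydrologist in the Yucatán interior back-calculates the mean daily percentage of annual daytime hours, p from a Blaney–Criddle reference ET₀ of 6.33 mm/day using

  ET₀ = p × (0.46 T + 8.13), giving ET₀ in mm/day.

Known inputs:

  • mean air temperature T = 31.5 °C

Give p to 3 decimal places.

0.280

p = ET₀ / (0.46 T + 8.13) = 6.33 / (0.46 × 31.5 + 8.13) = 6.33 / 22.620 = 0.2798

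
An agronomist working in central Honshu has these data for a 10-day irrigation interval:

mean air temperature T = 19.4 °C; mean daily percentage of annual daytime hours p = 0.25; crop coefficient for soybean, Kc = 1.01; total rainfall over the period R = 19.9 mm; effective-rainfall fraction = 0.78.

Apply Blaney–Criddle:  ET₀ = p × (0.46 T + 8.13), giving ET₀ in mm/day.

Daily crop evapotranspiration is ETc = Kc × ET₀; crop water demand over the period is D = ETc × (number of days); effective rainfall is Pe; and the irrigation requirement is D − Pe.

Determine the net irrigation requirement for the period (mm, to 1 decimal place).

ET₀ = 0.25 × (0.46 × 19.4 + 8.13) = 0.25 × 17.054 = 4.2635 mm/d
ETc = Kc × ET₀ = 1.01 × 4.2635 = 4.3061 mm/d
Crop demand D = ETc × 10 d = 4.3061 × 10 = 43.061 mm
Pe = 0.78 × 19.9 = 15.522 mm
D − Pe = 43.061 − 15.522 = 27.539 mm

27.5 mm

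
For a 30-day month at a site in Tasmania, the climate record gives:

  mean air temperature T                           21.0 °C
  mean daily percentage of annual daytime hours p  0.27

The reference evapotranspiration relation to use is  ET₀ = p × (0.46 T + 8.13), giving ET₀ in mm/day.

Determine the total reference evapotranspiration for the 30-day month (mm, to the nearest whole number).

144 mm

ET₀ = 0.27 × (0.46 × 21.0 + 8.13) = 0.27 × 17.790 = 4.8033 mm/d
Monthly total = 4.8033 × 30 = 144.099 mm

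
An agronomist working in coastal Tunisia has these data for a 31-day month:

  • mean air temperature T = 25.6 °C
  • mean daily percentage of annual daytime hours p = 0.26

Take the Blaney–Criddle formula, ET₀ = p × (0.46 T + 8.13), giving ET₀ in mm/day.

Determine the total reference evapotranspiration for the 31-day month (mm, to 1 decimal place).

160.4 mm

ET₀ = 0.26 × (0.46 × 25.6 + 8.13) = 0.26 × 19.906 = 5.1756 mm/d
Monthly total = 5.1756 × 31 = 160.444 mm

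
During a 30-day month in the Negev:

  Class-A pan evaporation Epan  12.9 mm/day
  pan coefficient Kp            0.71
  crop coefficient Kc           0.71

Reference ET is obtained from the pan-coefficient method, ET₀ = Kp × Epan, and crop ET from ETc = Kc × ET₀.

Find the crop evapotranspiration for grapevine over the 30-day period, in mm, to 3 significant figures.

ET₀ = 0.71 × 12.9 = 9.1590 mm/d
ETc = Kc × ET₀ = 0.71 × 9.1590 = 6.5029 mm/d
Over 30 days: 6.5029 × 30 = 195.087 mm

195 mm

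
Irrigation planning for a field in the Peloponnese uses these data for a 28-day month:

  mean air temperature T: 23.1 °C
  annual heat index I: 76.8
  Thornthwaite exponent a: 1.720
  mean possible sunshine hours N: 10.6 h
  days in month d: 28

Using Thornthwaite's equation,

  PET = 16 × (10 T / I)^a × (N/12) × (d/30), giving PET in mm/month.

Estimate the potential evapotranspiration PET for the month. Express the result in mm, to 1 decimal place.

87.7 mm

10T/I = 10 × 23.1 / 76.8 = 3.0078
(10T/I)^a = 3.0078^1.720 = 6.6464
Uncorrected PET = 16 × 6.6464 = 106.342 mm
Correction = (N/12)(d/30) = (10.6/12)(28/30) = 0.8244
PET = 106.342 × 0.8244 = 87.668 mm/month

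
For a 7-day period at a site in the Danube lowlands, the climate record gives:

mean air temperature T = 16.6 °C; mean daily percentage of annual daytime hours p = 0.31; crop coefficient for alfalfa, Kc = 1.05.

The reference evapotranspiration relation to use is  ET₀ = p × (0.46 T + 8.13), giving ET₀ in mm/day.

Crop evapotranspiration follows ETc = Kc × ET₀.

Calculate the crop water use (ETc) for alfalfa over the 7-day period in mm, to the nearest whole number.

ET₀ = 0.31 × (0.46 × 16.6 + 8.13) = 0.31 × 15.766 = 4.8875 mm/d
ETc = Kc × ET₀ = 1.05 × 4.8875 = 5.1319 mm/d
Over 7 days: 5.1319 × 7 = 35.923 mm

36 mm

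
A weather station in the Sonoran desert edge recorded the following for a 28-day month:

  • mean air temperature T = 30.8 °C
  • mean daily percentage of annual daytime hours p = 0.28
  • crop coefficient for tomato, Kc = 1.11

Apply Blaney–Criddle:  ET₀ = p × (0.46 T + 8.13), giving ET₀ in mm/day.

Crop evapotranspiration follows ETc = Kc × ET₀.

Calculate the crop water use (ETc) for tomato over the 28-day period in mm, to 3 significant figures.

ET₀ = 0.28 × (0.46 × 30.8 + 8.13) = 0.28 × 22.298 = 6.2434 mm/d
ETc = Kc × ET₀ = 1.11 × 6.2434 = 6.9302 mm/d
Over 28 days: 6.9302 × 28 = 194.046 mm

194 mm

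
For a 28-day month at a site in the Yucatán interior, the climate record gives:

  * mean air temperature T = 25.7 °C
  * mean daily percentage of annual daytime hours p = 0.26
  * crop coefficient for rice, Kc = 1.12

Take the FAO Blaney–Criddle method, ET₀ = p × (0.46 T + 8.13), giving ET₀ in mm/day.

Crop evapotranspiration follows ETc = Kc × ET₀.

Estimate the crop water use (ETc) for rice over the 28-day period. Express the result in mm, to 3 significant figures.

ET₀ = 0.26 × (0.46 × 25.7 + 8.13) = 0.26 × 19.952 = 5.1875 mm/d
ETc = Kc × ET₀ = 1.12 × 5.1875 = 5.8100 mm/d
Over 28 days: 5.8100 × 28 = 162.680 mm

163 mm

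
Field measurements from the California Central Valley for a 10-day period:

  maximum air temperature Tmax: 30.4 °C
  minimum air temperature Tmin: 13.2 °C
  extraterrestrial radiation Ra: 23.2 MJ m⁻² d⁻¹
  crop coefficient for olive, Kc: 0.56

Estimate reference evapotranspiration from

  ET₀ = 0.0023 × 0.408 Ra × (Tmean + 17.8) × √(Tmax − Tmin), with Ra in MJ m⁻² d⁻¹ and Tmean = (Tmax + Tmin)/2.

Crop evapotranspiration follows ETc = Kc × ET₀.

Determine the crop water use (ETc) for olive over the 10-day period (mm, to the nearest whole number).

20 mm

Tmean = (30.4 + 13.2)/2 = 21.80 °C
0.408 Ra = 0.408 × 23.2 = 9.4656 mm/d equivalent
ET₀ = 0.0023 × 9.4656 × (21.80 + 17.8) × √17.2 = 0.0023 × 9.4656 × 39.60 × 4.1473 = 3.5755 mm/d
ETc = Kc × ET₀ = 0.56 × 3.5755 = 2.0023 mm/d
Over 10 days: 2.0023 × 10 = 20.023 mm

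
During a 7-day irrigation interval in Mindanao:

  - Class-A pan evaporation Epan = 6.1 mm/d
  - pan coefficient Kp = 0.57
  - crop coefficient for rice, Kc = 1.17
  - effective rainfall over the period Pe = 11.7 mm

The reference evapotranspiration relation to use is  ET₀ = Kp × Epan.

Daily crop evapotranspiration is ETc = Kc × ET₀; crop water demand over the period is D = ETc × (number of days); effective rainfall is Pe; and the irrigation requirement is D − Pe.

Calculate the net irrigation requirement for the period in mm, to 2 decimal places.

16.78 mm

ET₀ = 0.57 × 6.1 = 3.4770 mm/d
ETc = Kc × ET₀ = 1.17 × 3.4770 = 4.0681 mm/d
Crop demand D = ETc × 7 d = 4.0681 × 7 = 28.477 mm
D − Pe = 28.477 − 11.7 = 16.777 mm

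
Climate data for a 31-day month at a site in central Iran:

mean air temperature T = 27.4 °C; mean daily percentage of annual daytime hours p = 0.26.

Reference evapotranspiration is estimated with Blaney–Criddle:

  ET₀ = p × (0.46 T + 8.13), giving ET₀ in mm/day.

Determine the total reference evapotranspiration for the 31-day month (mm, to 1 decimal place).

167.1 mm

ET₀ = 0.26 × (0.46 × 27.4 + 8.13) = 0.26 × 20.734 = 5.3908 mm/d
Monthly total = 5.3908 × 31 = 167.115 mm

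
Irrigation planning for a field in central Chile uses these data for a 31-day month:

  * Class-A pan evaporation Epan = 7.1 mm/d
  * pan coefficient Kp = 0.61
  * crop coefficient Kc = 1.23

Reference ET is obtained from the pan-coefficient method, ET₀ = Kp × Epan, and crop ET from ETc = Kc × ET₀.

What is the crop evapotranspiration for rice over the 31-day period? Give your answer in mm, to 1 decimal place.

165.1 mm

ET₀ = 0.61 × 7.1 = 4.3310 mm/d
ETc = Kc × ET₀ = 1.23 × 4.3310 = 5.3271 mm/d
Over 31 days: 5.3271 × 31 = 165.140 mm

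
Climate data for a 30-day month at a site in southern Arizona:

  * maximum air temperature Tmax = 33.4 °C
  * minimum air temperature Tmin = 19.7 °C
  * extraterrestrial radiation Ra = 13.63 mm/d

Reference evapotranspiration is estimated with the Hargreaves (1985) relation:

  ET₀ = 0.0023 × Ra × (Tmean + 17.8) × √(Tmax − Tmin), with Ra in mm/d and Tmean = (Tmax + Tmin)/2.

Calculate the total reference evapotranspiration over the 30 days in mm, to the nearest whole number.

Tmean = (33.4 + 19.7)/2 = 26.55 °C
ET₀ = 0.0023 × 13.63 × (26.55 + 17.8) × √13.7 = 0.0023 × 13.63 × 44.35 × 3.7014 = 5.1462 mm/d
Over 30 days: 5.1462 × 30 = 154.386 mm

154 mm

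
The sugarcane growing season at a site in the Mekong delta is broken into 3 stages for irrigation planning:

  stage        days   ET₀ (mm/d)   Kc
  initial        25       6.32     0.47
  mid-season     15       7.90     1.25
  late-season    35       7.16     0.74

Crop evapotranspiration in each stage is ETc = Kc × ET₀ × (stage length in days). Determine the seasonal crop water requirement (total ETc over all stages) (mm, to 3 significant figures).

408 mm

initial: 0.47 × 6.32 × 25 = 74.26 mm
mid-season: 1.25 × 7.90 × 15 = 148.13 mm
late-season: 0.74 × 7.16 × 35 = 185.44 mm
Seasonal total = 407.83 mm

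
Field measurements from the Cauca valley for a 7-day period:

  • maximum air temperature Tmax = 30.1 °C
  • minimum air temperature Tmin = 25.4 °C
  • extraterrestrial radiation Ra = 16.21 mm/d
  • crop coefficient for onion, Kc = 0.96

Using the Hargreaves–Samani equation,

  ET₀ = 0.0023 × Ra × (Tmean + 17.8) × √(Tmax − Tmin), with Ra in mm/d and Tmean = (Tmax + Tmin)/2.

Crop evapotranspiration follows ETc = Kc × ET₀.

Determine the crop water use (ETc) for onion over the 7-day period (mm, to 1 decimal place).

24.7 mm

Tmean = (30.1 + 25.4)/2 = 27.75 °C
ET₀ = 0.0023 × 16.21 × (27.75 + 17.8) × √4.7 = 0.0023 × 16.21 × 45.55 × 2.1679 = 3.6816 mm/d
ETc = Kc × ET₀ = 0.96 × 3.6816 = 3.5343 mm/d
Over 7 days: 3.5343 × 7 = 24.740 mm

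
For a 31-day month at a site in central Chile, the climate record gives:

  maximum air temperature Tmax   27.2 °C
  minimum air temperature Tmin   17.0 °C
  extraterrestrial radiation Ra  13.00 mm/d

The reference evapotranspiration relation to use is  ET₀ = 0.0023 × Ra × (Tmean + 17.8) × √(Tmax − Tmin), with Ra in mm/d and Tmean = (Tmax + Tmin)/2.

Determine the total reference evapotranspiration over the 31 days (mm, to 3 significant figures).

Tmean = (27.2 + 17.0)/2 = 22.10 °C
ET₀ = 0.0023 × 13.00 × (22.10 + 17.8) × √10.2 = 0.0023 × 13.00 × 39.90 × 3.1937 = 3.8101 mm/d
Over 31 days: 3.8101 × 31 = 118.113 mm

118 mm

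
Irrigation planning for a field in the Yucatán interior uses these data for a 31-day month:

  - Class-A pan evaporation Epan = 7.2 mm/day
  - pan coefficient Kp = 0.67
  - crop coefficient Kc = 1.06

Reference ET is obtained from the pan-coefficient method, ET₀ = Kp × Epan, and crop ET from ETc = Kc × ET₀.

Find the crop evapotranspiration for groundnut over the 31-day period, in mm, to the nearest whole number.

ET₀ = 0.67 × 7.2 = 4.8240 mm/d
ETc = Kc × ET₀ = 1.06 × 4.8240 = 5.1134 mm/d
Over 31 days: 5.1134 × 31 = 158.515 mm

159 mm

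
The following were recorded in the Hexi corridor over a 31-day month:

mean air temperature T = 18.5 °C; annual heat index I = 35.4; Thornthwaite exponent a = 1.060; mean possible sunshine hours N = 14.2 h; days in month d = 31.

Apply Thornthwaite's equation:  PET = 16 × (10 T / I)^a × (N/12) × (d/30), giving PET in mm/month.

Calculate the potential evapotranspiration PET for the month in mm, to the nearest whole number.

10T/I = 10 × 18.5 / 35.4 = 5.2260
(10T/I)^a = 5.2260^1.060 = 5.7711
Uncorrected PET = 16 × 5.7711 = 92.338 mm
Correction = (N/12)(d/30) = (14.2/12)(31/30) = 1.2228
PET = 92.338 × 1.2228 = 112.911 mm/month

113 mm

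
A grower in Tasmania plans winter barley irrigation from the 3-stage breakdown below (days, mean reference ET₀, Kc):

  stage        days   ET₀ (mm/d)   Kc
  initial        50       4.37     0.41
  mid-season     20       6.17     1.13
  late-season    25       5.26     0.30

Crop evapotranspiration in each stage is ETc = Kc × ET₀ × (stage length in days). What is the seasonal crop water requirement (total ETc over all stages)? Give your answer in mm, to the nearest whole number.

initial: 0.41 × 4.37 × 50 = 89.59 mm
mid-season: 1.13 × 6.17 × 20 = 139.44 mm
late-season: 0.30 × 5.26 × 25 = 39.45 mm
Seasonal total = 268.48 mm

268 mm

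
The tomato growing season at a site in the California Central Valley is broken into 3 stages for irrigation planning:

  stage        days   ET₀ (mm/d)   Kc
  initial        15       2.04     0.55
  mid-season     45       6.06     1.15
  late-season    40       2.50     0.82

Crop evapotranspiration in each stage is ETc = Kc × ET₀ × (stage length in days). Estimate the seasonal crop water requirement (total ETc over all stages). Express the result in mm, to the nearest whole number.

initial: 0.55 × 2.04 × 15 = 16.83 mm
mid-season: 1.15 × 6.06 × 45 = 313.61 mm
late-season: 0.82 × 2.50 × 40 = 82.00 mm
Seasonal total = 412.44 mm

412 mm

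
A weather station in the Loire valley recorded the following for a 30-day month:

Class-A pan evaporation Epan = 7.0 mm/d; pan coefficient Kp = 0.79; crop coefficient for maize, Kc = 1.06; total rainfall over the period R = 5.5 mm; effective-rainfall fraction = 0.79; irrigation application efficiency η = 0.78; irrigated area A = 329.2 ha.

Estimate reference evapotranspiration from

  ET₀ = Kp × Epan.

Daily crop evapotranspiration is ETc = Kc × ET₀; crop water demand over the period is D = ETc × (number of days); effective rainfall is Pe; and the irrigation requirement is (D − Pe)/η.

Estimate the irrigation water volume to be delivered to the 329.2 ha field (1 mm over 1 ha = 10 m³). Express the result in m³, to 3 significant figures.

ET₀ = 0.79 × 7.0 = 5.5300 mm/d
ETc = Kc × ET₀ = 1.06 × 5.5300 = 5.8618 mm/d
Crop demand D = ETc × 30 d = 5.8618 × 30 = 175.854 mm
Pe = 0.79 × 5.5 = 4.345 mm
D − Pe = 175.854 − 4.345 = 171.509 mm
Gross irrigation = 171.509 / 0.78 = 219.883 mm
Volume = 219.883 mm × 329.2 ha × 10 = 723854.8 m³

724000 m³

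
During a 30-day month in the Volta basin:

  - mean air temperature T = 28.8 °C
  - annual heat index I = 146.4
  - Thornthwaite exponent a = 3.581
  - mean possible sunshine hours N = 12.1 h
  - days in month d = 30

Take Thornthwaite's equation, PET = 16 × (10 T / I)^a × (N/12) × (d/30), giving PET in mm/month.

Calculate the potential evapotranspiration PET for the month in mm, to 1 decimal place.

182.0 mm

10T/I = 10 × 28.8 / 146.4 = 1.9672
(10T/I)^a = 1.9672^3.581 = 11.2790
Uncorrected PET = 16 × 11.2790 = 180.464 mm
Correction = (N/12)(d/30) = (12.1/12)(30/30) = 1.0083
PET = 180.464 × 1.0083 = 181.962 mm/month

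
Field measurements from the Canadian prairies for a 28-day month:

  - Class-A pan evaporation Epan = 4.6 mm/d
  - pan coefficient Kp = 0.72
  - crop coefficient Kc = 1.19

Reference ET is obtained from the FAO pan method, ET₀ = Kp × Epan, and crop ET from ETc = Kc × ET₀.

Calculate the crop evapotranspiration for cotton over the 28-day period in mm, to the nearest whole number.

ET₀ = 0.72 × 4.6 = 3.3120 mm/d
ETc = Kc × ET₀ = 1.19 × 3.3120 = 3.9413 mm/d
Over 28 days: 3.9413 × 28 = 110.356 mm

110 mm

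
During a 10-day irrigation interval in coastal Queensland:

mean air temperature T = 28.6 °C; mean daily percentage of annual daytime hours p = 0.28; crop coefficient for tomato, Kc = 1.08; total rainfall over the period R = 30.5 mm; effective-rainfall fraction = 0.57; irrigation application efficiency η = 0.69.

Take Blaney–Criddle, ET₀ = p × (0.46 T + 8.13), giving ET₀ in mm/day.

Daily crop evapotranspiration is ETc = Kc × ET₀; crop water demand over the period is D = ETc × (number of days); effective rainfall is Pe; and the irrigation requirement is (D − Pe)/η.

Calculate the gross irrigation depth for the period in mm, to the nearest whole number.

68 mm

ET₀ = 0.28 × (0.46 × 28.6 + 8.13) = 0.28 × 21.286 = 5.9601 mm/d
ETc = Kc × ET₀ = 1.08 × 5.9601 = 6.4369 mm/d
Crop demand D = ETc × 10 d = 6.4369 × 10 = 64.369 mm
Pe = 0.57 × 30.5 = 17.385 mm
D − Pe = 64.369 − 17.385 = 46.984 mm
Gross irrigation = 46.984 / 0.69 = 68.093 mm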